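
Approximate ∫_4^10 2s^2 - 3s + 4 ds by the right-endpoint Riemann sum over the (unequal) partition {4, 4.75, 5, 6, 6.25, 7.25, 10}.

675.625

Subinterval widths: 0.75, 0.25, 1, 0.25, 1, 2.75.
Right endpoints: 4.75, 5, 6, 6.25, 7.25, 10.
f(4.75) = 34.875, f(5) = 39, f(6) = 58, f(6.25) = 63.375, f(7.25) = 87.375, f(10) = 174.
Sum = Σ Δs_i · f(s_i).
Sum = 675.625.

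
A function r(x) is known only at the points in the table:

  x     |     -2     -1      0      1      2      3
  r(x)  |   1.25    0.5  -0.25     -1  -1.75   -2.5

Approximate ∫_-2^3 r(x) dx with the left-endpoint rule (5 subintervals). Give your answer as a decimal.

-1.25

Δx = 1.
Sum = 1·[1.25 + 0.5 + (-0.25) + (-1) + (-1.75)] = -1.25.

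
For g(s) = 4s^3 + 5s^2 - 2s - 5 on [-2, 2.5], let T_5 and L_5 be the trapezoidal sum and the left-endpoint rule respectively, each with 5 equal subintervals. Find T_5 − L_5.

T_5 = 42.5475.
L_5 = -0.99.
T_5 − L_5 = 43.5375.

43.5375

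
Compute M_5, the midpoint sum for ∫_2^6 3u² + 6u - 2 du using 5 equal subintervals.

295.36

Δu = (6 − 2)/5 = 0.8.
Midpoints: 2.4, 3.2, 4, 4.8, 5.6.
f(2.4) = 29.68, f(3.2) = 47.92, f(4) = 70, f(4.8) = 95.92, f(5.6) = 125.68.
Sum = Δu · [f(2.4) + f(3.2) + f(4) + f(4.8) + f(5.6)].
Sum = 295.36.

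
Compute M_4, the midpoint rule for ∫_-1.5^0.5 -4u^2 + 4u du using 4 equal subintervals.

Δu = (0.5 − (-1.5))/4 = 0.5.
Midpoints: -1.25, -0.75, -0.25, 0.25.
f(-1.25) = -11.25, f(-0.75) = -5.25, f(-0.25) = -1.25, f(0.25) = 0.75.
Sum = Δu · [f(-1.25) + f(-0.75) + f(-0.25) + f(0.25)].
Sum = -8.5.

-8.5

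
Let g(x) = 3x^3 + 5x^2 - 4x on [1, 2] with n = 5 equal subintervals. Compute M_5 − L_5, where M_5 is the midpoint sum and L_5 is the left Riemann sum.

3.015

M_5 = 16.855.
L_5 = 13.84.
M_5 − L_5 = 3.015.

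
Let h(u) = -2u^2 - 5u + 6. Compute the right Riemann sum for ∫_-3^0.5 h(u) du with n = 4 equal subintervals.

Δu = (0.5 − (-3))/4 = 0.875.
Right endpoints: -2.125, -1.25, -0.375, 0.5.
h(-2.125) = 7.59375, h(-1.25) = 9.125, h(-0.375) = 7.59375, h(0.5) = 3.
Sum = Δu · [h(-2.125) + h(-1.25) + h(-0.375) + h(0.5)].
Sum = 23.8984375.

23.8984375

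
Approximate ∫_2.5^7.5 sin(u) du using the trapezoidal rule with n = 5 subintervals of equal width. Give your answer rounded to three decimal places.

-1.050

Δu = (7.5 − 2.5)/5 = 1.
f(2.5) ≈ 0.598, f(3.5) ≈ -0.351, f(4.5) ≈ -0.978, f(5.5) ≈ -0.706, f(6.5) ≈ 0.215, f(7.5) ≈ 0.938.
T_5 = (Δu/2)·[f(u_0) + 2f(u_1) + ... + 2f(u_{4}) + f(u_5)].
Sum ≈ -1.050.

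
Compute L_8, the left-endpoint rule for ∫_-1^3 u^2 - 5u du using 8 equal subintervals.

Δu = (3 − (-1))/8 = 0.5.
Left endpoints: -1, -0.5, 0, 0.5, 1, 1.5, 2, 2.5.
f(-1) = 6, f(-0.5) = 2.75, f(0) = 0, f(0.5) = -2.25, f(1) = -4, f(1.5) = -5.25, f(2) = -6, f(2.5) = -6.25.
Sum = Δu · [f(-1) + f(-0.5) + f(0) + ...].
Sum = -7.5.

-7.5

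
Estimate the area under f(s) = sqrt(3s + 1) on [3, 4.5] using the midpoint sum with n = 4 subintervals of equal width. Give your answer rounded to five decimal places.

5.24304

Δs = (4.5 − 3)/4 = 0.375.
Midpoints: 3.1875, 3.5625, 3.9375, 4.3125.
f(3.1875) ≈ 3.25000, f(3.5625) ≈ 3.41870, f(3.9375) ≈ 3.57946, f(4.3125) ≈ 3.73330.
Sum = Δs · [f(3.1875) + f(3.5625) + f(3.9375) + f(4.3125)].
Sum ≈ 5.24304.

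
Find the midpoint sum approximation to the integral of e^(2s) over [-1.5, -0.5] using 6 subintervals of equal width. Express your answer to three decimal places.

Δs = (-0.5 − (-1.5))/6 = 1/6.
Midpoints: -17/12, -1.25, -13/12, -11/12, -0.75, -7/12.
f(-17/12) ≈ 0.059, f(-1.25) ≈ 0.082, f(-13/12) ≈ 0.115, f(-11/12) ≈ 0.160, f(-0.75) ≈ 0.223, f(-7/12) ≈ 0.311.
Sum = Δs · [f(-17/12) + f(-1.25) + f(-13/12) + ...].
Sum ≈ 0.158.

0.158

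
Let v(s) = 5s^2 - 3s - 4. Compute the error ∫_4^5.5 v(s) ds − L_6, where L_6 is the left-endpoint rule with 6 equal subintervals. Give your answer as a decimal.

8.265625

Exact integral: ∫_4^5.5 v(s) ds = 143.25.
L_6 = 134.984375.
Error = 143.25 − 134.984375 = 8.265625.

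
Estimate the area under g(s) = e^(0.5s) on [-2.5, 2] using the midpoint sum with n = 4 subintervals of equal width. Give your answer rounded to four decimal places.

Δs = (2 − (-2.5))/4 = 1.125.
Midpoints: -1.9375, -0.8125, 0.3125, 1.4375.
g(-1.9375) ≈ 0.3796, g(-0.8125) ≈ 0.6661, g(0.3125) ≈ 1.1691, g(1.4375) ≈ 2.0519.
Sum = Δs · [g(-1.9375) + g(-0.8125) + g(0.3125) + g(1.4375)].
Sum ≈ 4.8000.

4.8000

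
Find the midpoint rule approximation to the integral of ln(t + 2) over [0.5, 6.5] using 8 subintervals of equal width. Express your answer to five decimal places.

Δt = (6.5 − 0.5)/8 = 0.75.
Midpoints: 0.875, 1.625, 2.375, 3.125, 3.875, 4.625, 5.375, 6.125.
f(0.875) ≈ 1.05605, f(1.625) ≈ 1.28785, f(2.375) ≈ 1.47591, f(3.125) ≈ 1.63413, f(3.875) ≈ 1.77071, f(4.625) ≈ 1.89085, f(5.375) ≈ 1.99810, f(6.125) ≈ 2.09495.
Sum = Δt · [f(0.875) + f(1.625) + f(2.375) + ...].
Sum ≈ 9.90641.

9.90641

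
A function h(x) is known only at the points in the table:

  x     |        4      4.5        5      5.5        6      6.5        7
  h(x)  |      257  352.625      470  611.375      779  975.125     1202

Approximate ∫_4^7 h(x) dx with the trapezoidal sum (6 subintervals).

Δx = 0.5.
T_6 = (0.5/2)·[257 + 2·352.625 + 2·470 + 2·611.375 + 2·779 + 2·975.125 + 1202] = 1958.8125.

1958.8125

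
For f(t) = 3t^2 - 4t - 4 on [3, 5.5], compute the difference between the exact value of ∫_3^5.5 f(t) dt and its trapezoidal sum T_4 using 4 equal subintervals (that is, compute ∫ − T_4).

Exact integral: ∫_3^5.5 f(t) dt = 86.875.
T_4 = 87.36328125.
Error = 86.875 − 87.36328125 = -0.48828125.

-0.48828125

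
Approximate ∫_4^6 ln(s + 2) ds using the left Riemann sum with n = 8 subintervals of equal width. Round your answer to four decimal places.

3.8488

Δs = (6 − 4)/8 = 0.25.
Left endpoints: 4, 4.25, 4.5, 4.75, 5, 5.25, 5.5, 5.75.
f(4) ≈ 1.7918, f(4.25) ≈ 1.8326, f(4.5) ≈ 1.8718, f(4.75) ≈ 1.9095, f(5) ≈ 1.9459, f(5.25) ≈ 1.9810, f(5.5) ≈ 2.0149, f(5.75) ≈ 2.0477.
Sum = Δs · [f(4) + f(4.25) + f(4.5) + ...].
Sum ≈ 3.8488.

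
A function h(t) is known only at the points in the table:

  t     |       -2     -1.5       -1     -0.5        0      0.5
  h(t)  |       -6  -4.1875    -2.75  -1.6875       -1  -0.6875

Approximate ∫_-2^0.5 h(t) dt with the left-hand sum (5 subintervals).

Δt = 0.5.
Sum = 0.5·[(-6) + (-4.1875) + (-2.75) + (-1.6875) + (-1)] = -7.8125.

-7.8125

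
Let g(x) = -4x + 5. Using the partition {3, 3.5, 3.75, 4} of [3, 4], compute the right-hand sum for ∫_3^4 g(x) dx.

Subinterval widths: 0.5, 0.25, 0.25.
Right endpoints: 3.5, 3.75, 4.
g(3.5) = -9, g(3.75) = -10, g(4) = -11.
Sum = Σ Δx_i · g(x_i).
Sum = -9.75.

-9.75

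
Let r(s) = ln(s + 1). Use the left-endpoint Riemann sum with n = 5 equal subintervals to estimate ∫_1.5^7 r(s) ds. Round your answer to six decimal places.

8.177583

Δs = (7 − 1.5)/5 = 1.1.
Left endpoints: 1.5, 2.6, 3.7, 4.8, 5.9.
r(1.5) ≈ 0.916291, r(2.6) ≈ 1.280934, r(3.7) ≈ 1.547563, r(4.8) ≈ 1.757858, r(5.9) ≈ 1.931521.
Sum = Δs · [r(1.5) + r(2.6) + r(3.7) + r(4.8) + r(5.9)].
Sum ≈ 8.177583.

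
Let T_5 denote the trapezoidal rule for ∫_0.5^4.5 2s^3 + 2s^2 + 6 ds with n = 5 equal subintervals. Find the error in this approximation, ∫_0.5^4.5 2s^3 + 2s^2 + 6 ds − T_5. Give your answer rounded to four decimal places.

-7.2533

Exact integral: ∫_0.5^4.5 f(s) ds ≈ 289.666667.
T_5 = 296.92.
Error ≈ 289.666667 − 296.92 ≈ -7.2533.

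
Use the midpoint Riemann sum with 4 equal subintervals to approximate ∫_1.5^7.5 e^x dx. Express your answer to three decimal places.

Δx = (7.5 − 1.5)/4 = 1.5.
Midpoints: 2.25, 3.75, 5.25, 6.75.
f(2.25) ≈ 9.488, f(3.75) ≈ 42.521, f(5.25) ≈ 190.566, f(6.75) ≈ 854.059.
Sum = Δx · [f(2.25) + f(3.75) + f(5.25) + f(6.75)].
Sum ≈ 1644.951.

1644.951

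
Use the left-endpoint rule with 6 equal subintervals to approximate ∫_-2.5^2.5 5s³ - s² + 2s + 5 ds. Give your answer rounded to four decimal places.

-55.2662

Δs = (2.5 − (-2.5))/6 = 5/6.
Left endpoints: -2.5, -5/3, -5/6, 0, 5/6, 5/3.
f(-2.5) = -84.375, f(-5/3) = -655/27, f(-5/6) = -55/216, f(0) = 5, f(5/6) = 1915/216, f(5/3) = 775/27.
Sum = Δs · [f(-2.5) + f(-5/3) + f(-5/6) + ...].
Sum ≈ -55.2662.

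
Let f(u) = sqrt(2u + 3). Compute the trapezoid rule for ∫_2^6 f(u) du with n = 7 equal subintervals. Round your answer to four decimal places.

13.1882

Δu = (6 − 2)/7 = 4/7.
f(2) ≈ 2.6458, f(18/7) ≈ 2.8536, f(22/7) ≈ 3.0472, f(26/7) ≈ 3.2293, f(30/7) ≈ 3.4017, f(34/7) ≈ 3.5657, f(38/7) ≈ 3.7225, f(6) ≈ 3.8730.
T_7 = (Δu/2)·[f(u_0) + 2f(u_1) + ... + 2f(u_{6}) + f(u_7)].
Sum ≈ 13.1882.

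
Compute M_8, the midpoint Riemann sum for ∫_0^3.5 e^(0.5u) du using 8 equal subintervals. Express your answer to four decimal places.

Δu = (3.5 − 0)/8 = 0.4375.
Midpoints: 0.21875, 0.65625, 1.09375, 1.53125, 1.96875, 2.40625, 2.84375, 3.28125.
f(0.21875) ≈ 1.1156, f(0.65625) ≈ 1.3884, f(1.09375) ≈ 1.7278, f(1.53125) ≈ 2.1503, f(1.96875) ≈ 2.6761, f(2.40625) ≈ 3.3305, f(2.84375) ≈ 4.1449, f(3.28125) ≈ 5.1584.
Sum = Δu · [f(0.21875) + f(0.65625) + f(1.09375) + ...].
Sum ≈ 9.4903.

9.4903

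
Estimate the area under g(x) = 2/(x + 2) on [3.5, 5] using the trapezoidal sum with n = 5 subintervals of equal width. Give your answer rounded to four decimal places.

Δx = (5 − 3.5)/5 = 0.3.
g(3.5) = 4/11, g(3.8) = 10/29, g(4.1) = 20/61, g(4.4) = 0.3125, g(4.7) = 20/67, g(5) = 2/7.
T_5 = (Δx/2)·[g(x_0) + 2g(x_1) + ... + 2g(x_{4}) + g(x_5)].
Sum ≈ 0.4825.

0.4825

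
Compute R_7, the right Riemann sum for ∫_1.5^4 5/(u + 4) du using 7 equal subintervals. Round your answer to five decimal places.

1.82366

Δu = (4 − 1.5)/7 = 5/14.
Right endpoints: 13/7, 31/14, 18/7, 41/14, 23/7, 51/14, 4.
f(13/7) = 35/41, f(31/14) = 70/87, f(18/7) = 35/46, f(41/14) = 70/97, f(23/7) = 35/51, f(51/14) = 70/107, f(4) = 0.625.
Sum = Δu · [f(13/7) + f(31/14) + f(18/7) + ...].
Sum ≈ 1.82366.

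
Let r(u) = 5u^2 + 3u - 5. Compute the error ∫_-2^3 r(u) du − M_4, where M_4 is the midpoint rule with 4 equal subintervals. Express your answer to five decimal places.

Exact integral: ∫_-2^3 r(u) du ≈ 40.8333333.
M_4 = 37.578125.
Error ≈ 40.8333333 − 37.578125 ≈ 3.25521.

3.25521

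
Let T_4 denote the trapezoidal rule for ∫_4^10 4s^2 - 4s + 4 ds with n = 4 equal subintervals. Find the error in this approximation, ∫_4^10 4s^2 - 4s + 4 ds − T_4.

-9

Exact integral: ∫_4^10 f(s) ds = 1104.
T_4 = 1113.
Error = 1104 − 1113 = -9.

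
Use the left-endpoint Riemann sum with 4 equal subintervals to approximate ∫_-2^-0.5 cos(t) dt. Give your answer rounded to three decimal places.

0.182

Δt = (-0.5 − (-2))/4 = 0.375.
Left endpoints: -2, -1.625, -1.25, -0.875.
f(-2) ≈ -0.416, f(-1.625) ≈ -0.054, f(-1.25) ≈ 0.315, f(-0.875) ≈ 0.641.
Sum = Δt · [f(-2) + f(-1.625) + f(-1.25) + f(-0.875)].
Sum ≈ 0.182.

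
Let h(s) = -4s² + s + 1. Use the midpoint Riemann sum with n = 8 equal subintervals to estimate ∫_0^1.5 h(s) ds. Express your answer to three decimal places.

Δs = (1.5 − 0)/8 = 0.1875.
Midpoints: 0.09375, 0.28125, 0.46875, 0.65625, 0.84375, 1.03125, 1.21875, 1.40625.
h(0.09375) = 1.05859375, h(0.28125) = 0.96484375, h(0.46875) = 0.58984375, h(0.65625) = -0.06640625, h(0.84375) = -1.00390625, h(1.03125) = -2.22265625, h(1.21875) = -3.72265625, h(1.40625) = -5.50390625.
Sum = Δs · [h(0.09375) + h(0.28125) + h(0.46875) + ...].
Sum ≈ -1.857.

-1.857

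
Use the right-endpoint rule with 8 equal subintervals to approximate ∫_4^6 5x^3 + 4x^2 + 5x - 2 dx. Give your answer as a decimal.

Δx = (6 − 4)/8 = 0.25.
Right endpoints: 4.25, 4.5, 4.75, 5, 5.25, 5.5, 5.75, 6.
f(4.25) = 475.328125, f(4.5) = 557.125, f(4.75) = 647.859375, f(5) = 748, f(5.25) = 858.015625, f(5.5) = 978.375, f(5.75) = 1109.546875, f(6) = 1252.
Sum = Δx · [f(4.25) + f(4.5) + f(4.75) + ...].
Sum = 1656.5625.

1656.5625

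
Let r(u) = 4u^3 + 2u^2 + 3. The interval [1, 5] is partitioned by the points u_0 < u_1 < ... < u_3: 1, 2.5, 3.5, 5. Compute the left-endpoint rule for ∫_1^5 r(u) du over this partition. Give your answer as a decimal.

390

Subinterval widths: 1.5, 1, 1.5.
Left endpoints: 1, 2.5, 3.5.
r(1) = 9, r(2.5) = 78, r(3.5) = 199.
Sum = Σ Δu_i · r(u_i).
Sum = 390.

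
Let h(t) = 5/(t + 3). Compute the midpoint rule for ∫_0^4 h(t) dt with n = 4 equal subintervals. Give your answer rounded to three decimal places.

Δt = (4 − 0)/4 = 1.
Midpoints: 0.5, 1.5, 2.5, 3.5.
h(0.5) = 10/7, h(1.5) = 10/9, h(2.5) = 10/11, h(3.5) = 10/13.
Sum = Δt · [h(0.5) + h(1.5) + h(2.5) + h(3.5)].
Sum ≈ 4.218.

4.218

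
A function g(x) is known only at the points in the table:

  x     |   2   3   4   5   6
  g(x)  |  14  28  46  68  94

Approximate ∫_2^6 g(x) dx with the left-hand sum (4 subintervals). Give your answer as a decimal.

156

Δx = 1.
Sum = 1·[14 + 28 + 46 + 68] = 156.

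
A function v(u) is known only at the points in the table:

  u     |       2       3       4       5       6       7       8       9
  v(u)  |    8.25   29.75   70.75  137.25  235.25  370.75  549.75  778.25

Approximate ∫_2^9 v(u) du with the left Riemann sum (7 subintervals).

1401.75

Δu = 1.
Sum = 1·[8.25 + 29.75 + 70.75 + 137.25 + 235.25 + 370.75 + 549.75] = 1401.75.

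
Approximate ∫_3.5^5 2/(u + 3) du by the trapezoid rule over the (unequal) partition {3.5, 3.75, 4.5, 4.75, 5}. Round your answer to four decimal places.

0.4157

Subinterval widths: 0.25, 0.75, 0.25, 0.25.
f(3.5) = 4/13, f(3.75) = 8/27, f(4.5) = 4/15, f(4.75) = 8/31, f(5) = 0.25.
On each subinterval the trapezoid contributes (Δu_i/2)·[f(u_{i-1}) + f(u_i)].
Sum ≈ 0.4157.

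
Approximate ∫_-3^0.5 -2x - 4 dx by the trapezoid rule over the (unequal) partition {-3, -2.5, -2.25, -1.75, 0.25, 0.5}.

Subinterval widths: 0.5, 0.25, 0.5, 2, 0.25.
f(-3) = 2, f(-2.5) = 1, f(-2.25) = 0.5, f(-1.75) = -0.5, f(0.25) = -4.5, f(0.5) = -5.
On each subinterval the trapezoid contributes (Δx_i/2)·[f(x_{i-1}) + f(x_i)].
Sum = -5.25.

-5.25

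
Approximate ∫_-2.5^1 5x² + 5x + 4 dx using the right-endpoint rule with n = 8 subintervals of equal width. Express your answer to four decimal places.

Δx = (1 − (-2.5))/8 = 0.4375.
Right endpoints: -2.0625, -1.625, -1.1875, -0.75, -0.3125, 0.125, 0.5625, 1.
f(-2.0625) = 14.95703125, f(-1.625) = 9.078125, f(-1.1875) = 5.11328125, f(-0.75) = 3.0625, f(-0.3125) = 2.92578125, f(0.125) = 4.703125, f(0.5625) = 8.39453125, f(1) = 14.
Sum = Δx · [f(-2.0625) + f(-1.625) + f(-1.1875) + ...].
Sum ≈ 27.2275.

27.2275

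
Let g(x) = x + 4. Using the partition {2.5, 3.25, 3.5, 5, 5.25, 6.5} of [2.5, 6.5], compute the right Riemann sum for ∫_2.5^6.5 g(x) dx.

Subinterval widths: 0.75, 0.25, 1.5, 0.25, 1.25.
Right endpoints: 3.25, 3.5, 5, 5.25, 6.5.
g(3.25) = 7.25, g(3.5) = 7.5, g(5) = 9, g(5.25) = 9.25, g(6.5) = 10.5.
Sum = Σ Δx_i · g(x_i).
Sum = 36.25.

36.25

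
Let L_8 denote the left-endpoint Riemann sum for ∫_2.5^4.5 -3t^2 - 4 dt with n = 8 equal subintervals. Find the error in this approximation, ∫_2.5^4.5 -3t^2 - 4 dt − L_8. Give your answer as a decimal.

-5.1875

Exact integral: ∫_2.5^4.5 f(t) dt = -83.5.
L_8 = -78.3125.
Error = -83.5 − (-78.3125) = -5.1875.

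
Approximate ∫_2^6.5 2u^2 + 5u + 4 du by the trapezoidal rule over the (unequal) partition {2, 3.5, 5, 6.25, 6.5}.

294.28125

Subinterval widths: 1.5, 1.5, 1.25, 0.25.
f(2) = 22, f(3.5) = 46, f(5) = 79, f(6.25) = 113.375, f(6.5) = 121.
On each subinterval the trapezoid contributes (Δu_i/2)·[f(u_{i-1}) + f(u_i)].
Sum = 294.28125.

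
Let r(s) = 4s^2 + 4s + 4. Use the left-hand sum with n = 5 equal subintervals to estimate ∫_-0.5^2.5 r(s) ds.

34.92

Δs = (2.5 − (-0.5))/5 = 0.6.
Left endpoints: -0.5, 0.1, 0.7, 1.3, 1.9.
r(-0.5) = 3, r(0.1) = 4.44, r(0.7) = 8.76, r(1.3) = 15.96, r(1.9) = 26.04.
Sum = Δs · [r(-0.5) + r(0.1) + r(0.7) + r(1.3) + r(1.9)].
Sum = 34.92.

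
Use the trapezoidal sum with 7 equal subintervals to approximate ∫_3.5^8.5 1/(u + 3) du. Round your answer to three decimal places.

Δu = (8.5 − 3.5)/7 = 5/7.
f(3.5) = 2/13, f(59/14) = 14/101, f(69/14) = 14/111, f(79/14) = 14/121, f(89/14) = 14/131, f(99/14) = 14/141, f(109/14) = 14/151, f(8.5) = 2/23.
T_7 = (Δu/2)·[f(u_0) + 2f(u_1) + ... + 2f(u_{6}) + f(u_7)].
Sum ≈ 0.571.

0.571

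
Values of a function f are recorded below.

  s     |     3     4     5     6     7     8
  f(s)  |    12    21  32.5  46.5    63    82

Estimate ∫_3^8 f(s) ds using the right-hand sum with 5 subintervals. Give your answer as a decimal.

Δs = 1.
Sum = 1·[21 + 32.5 + 46.5 + 63 + 82] = 245.

245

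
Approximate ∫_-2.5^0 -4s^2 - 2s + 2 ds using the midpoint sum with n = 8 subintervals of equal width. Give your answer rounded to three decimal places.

Δs = (0 − (-2.5))/8 = 0.3125.
Midpoints: -2.34375, -2.03125, -1.71875, -1.40625, -1.09375, -0.78125, -0.46875, -0.15625.
f(-2.34375) = -15.28515625, f(-2.03125) = -10.44140625, f(-1.71875) = -6.37890625, f(-1.40625) = -3.09765625, f(-1.09375) = -0.59765625, f(-0.78125) = 1.12109375, f(-0.46875) = 2.05859375, f(-0.15625) = 2.21484375.
Sum = Δs · [f(-2.34375) + f(-2.03125) + f(-1.71875) + ...].
Sum ≈ -9.502.

-9.502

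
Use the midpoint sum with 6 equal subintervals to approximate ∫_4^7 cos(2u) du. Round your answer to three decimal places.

Δu = (7 − 4)/6 = 0.5.
Midpoints: 4.25, 4.75, 5.25, 5.75, 6.25, 6.75.
f(4.25) ≈ -0.602, f(4.75) ≈ -0.997, f(5.25) ≈ -0.476, f(5.75) ≈ 0.483, f(6.25) ≈ 0.998, f(6.75) ≈ 0.595.
Sum = Δu · [f(4.25) + f(4.75) + f(5.25) + ...].
Sum ≈ 0.001.

0.001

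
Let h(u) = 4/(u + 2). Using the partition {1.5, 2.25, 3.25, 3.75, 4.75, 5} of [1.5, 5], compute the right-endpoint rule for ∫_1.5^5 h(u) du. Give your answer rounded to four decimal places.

Subinterval widths: 0.75, 1, 0.5, 1, 0.25.
Right endpoints: 2.25, 3.25, 3.75, 4.75, 5.
h(2.25) = 16/17, h(3.25) = 16/21, h(3.75) = 16/23, h(4.75) = 16/27, h(5) = 4/7.
Sum = Σ Δu_i · h(u_i).
Sum ≈ 2.5511.

2.5511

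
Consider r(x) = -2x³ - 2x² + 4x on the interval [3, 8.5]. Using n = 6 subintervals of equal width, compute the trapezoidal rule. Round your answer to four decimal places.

Δx = (8.5 − 3)/6 = 11/12.
r(3) = -60, r(47/12) = -116795/864, r(29/6) = -27347/108, r(5.75) = -423.34375, r(20/3) = -17680/27, r(91/12) = -826735/864, r(8.5) = -1338.75.
T_6 = (Δx/2)·[r(x_0) + 2r(x_1) + ... + 2r(x_{5}) + r(x_6)].
Sum ≈ -2862.5622.

-2862.5622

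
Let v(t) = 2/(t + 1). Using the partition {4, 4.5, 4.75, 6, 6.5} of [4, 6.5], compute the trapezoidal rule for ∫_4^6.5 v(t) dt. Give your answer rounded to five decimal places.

0.81390

Subinterval widths: 0.5, 0.25, 1.25, 0.5.
v(4) = 0.4, v(4.5) = 4/11, v(4.75) = 8/23, v(6) = 2/7, v(6.5) = 4/15.
On each subinterval the trapezoid contributes (Δt_i/2)·[v(t_{i-1}) + v(t_i)].
Sum ≈ 0.81390.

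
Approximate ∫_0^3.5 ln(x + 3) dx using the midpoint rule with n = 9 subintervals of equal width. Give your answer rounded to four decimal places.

5.3720

Δx = (3.5 − 0)/9 = 7/18.
Midpoints: 7/36, 7/12, 35/36, 49/36, 1.75, 77/36, 91/36, 35/12, 119/36.
f(7/36) ≈ 1.1614, f(7/12) ≈ 1.2763, f(35/36) ≈ 1.3793, f(49/36) ≈ 1.4727, f(1.75) ≈ 1.5581, f(77/36) ≈ 1.6368, f(91/36) ≈ 1.7098, f(35/12) ≈ 1.7778, f(119/36) ≈ 1.8414.
Sum = Δx · [f(7/36) + f(7/12) + f(35/36) + ...].
Sum ≈ 5.3720.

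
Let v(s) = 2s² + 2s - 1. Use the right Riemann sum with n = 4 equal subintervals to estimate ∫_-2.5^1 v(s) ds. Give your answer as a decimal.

1.6953125

Δs = (1 − (-2.5))/4 = 0.875.
Right endpoints: -1.625, -0.75, 0.125, 1.
v(-1.625) = 1.03125, v(-0.75) = -1.375, v(0.125) = -0.71875, v(1) = 3.
Sum = Δs · [v(-1.625) + v(-0.75) + v(0.125) + v(1)].
Sum = 1.6953125.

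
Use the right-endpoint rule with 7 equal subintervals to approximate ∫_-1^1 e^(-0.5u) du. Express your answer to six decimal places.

Δu = (1 − (-1))/7 = 2/7.
Right endpoints: -5/7, -3/7, -1/7, 1/7, 3/7, 5/7, 1.
f(-5/7) ≈ 1.429240, f(-3/7) ≈ 1.238977, f(-1/7) ≈ 1.074041, f(1/7) ≈ 0.931063, f(3/7) ≈ 0.807118, f(5/7) ≈ 0.699673, f(1) ≈ 0.606531.
Sum = Δu · [f(-5/7) + f(-3/7) + f(-1/7) + ...].
Sum ≈ 1.939041.

1.939041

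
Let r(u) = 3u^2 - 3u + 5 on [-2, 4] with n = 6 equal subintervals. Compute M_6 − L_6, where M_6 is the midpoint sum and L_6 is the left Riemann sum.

4.5

M_6 = 82.5.
L_6 = 78.
M_6 − L_6 = 4.5.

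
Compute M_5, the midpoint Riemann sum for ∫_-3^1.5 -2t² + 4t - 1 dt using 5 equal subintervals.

-37.6425

Δt = (1.5 − (-3))/5 = 0.9.
Midpoints: -2.55, -1.65, -0.75, 0.15, 1.05.
f(-2.55) = -24.205, f(-1.65) = -13.045, f(-0.75) = -5.125, f(0.15) = -0.445, f(1.05) = 0.995.
Sum = Δt · [f(-2.55) + f(-1.65) + f(-0.75) + f(0.15) + f(1.05)].
Sum = -37.6425.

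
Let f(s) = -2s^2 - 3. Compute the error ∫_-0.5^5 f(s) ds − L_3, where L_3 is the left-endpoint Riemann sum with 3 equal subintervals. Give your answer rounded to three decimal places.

-39.213

Exact integral: ∫_-0.5^5 f(s) ds ≈ -99.91667.
L_3 ≈ -60.70370.
Error ≈ -99.91667 − (-60.70370) ≈ -39.213.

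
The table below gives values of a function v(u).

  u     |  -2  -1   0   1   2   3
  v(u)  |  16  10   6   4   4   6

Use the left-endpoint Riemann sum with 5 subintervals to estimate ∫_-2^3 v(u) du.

40

Δu = 1.
Sum = 1·[16 + 10 + 6 + 4 + 4] = 40.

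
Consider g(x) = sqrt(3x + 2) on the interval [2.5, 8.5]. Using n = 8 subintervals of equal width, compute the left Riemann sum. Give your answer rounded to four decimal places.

24.7200

Δx = (8.5 − 2.5)/8 = 0.75.
Left endpoints: 2.5, 3.25, 4, 4.75, 5.5, 6.25, 7, 7.75.
g(2.5) ≈ 3.0822, g(3.25) ≈ 3.4278, g(4) ≈ 3.7417, g(4.75) ≈ 4.0311, g(5.5) ≈ 4.3012, g(6.25) ≈ 4.5552, g(7) ≈ 4.7958, g(7.75) ≈ 5.0249.
Sum = Δx · [g(2.5) + g(3.25) + g(4) + ...].
Sum ≈ 24.7200.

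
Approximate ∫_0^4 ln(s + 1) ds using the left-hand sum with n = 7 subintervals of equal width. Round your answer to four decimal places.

3.5659

Δs = (4 − 0)/7 = 4/7.
Left endpoints: 0, 4/7, 8/7, 12/7, 16/7, 20/7, 24/7.
f(0) ≈ 0.0000, f(4/7) ≈ 0.4520, f(8/7) ≈ 0.7621, f(12/7) ≈ 0.9985, f(16/7) ≈ 1.1896, f(20/7) ≈ 1.3499, f(24/7) ≈ 1.4881.
Sum = Δs · [f(0) + f(4/7) + f(8/7) + ...].
Sum ≈ 3.5659.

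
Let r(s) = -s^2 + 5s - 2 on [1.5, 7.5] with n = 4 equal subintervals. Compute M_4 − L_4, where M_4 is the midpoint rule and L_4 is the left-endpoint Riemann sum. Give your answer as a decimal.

M_4 = -15.375.
L_4 = -0.75.
M_4 − L_4 = -14.625.

-14.625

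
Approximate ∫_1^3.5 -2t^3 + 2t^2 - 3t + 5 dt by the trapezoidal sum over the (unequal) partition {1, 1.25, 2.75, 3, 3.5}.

-57.03125

Subinterval widths: 0.25, 1.5, 0.25, 0.5.
f(1) = 2, f(1.25) = 0.46875, f(2.75) = -29.71875, f(3) = -40, f(3.5) = -66.75.
On each subinterval the trapezoid contributes (Δt_i/2)·[f(t_{i-1}) + f(t_i)].
Sum = -57.03125.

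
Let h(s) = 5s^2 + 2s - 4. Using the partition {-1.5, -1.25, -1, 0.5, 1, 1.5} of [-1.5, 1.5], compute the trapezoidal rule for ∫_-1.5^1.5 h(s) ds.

Subinterval widths: 0.25, 0.25, 1.5, 0.5, 0.5.
h(-1.5) = 4.25, h(-1.25) = 1.3125, h(-1) = -1, h(0.5) = -1.75, h(1) = 3, h(1.5) = 10.25.
On each subinterval the trapezoid contributes (Δs_i/2)·[h(s_{i-1}) + h(s_i)].
Sum = 2.296875.

2.296875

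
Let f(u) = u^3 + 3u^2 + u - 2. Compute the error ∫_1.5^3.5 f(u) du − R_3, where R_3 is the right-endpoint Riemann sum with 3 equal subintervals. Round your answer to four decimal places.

Exact integral: ∫_1.5^3.5 f(u) du = 76.75.
R_3 ≈ 102.138889.
Error ≈ 76.75 − 102.138889 ≈ -25.3889.

-25.3889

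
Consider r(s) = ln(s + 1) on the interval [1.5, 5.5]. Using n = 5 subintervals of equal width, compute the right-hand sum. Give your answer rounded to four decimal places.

Δs = (5.5 − 1.5)/5 = 0.8.
Right endpoints: 2.3, 3.1, 3.9, 4.7, 5.5.
r(2.3) ≈ 1.1939, r(3.1) ≈ 1.4110, r(3.9) ≈ 1.5892, r(4.7) ≈ 1.7405, r(5.5) ≈ 1.8718.
Sum = Δs · [r(2.3) + r(3.1) + r(3.9) + r(4.7) + r(5.5)].
Sum ≈ 6.2451.

6.2451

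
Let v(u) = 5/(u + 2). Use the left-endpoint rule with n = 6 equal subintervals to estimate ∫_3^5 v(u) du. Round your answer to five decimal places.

Δu = (5 − 3)/6 = 1/3.
Left endpoints: 3, 10/3, 11/3, 4, 13/3, 14/3.
v(3) = 1, v(10/3) = 0.9375, v(11/3) = 15/17, v(4) = 5/6, v(13/3) = 15/19, v(14/3) = 0.75.
Sum = Δu · [v(3) + v(10/3) + v(11/3) + ...].
Sum ≈ 1.73089.

1.73089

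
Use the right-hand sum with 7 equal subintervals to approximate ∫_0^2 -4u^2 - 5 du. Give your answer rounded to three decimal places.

-23.061

Δu = (2 − 0)/7 = 2/7.
Right endpoints: 2/7, 4/7, 6/7, 8/7, 10/7, 12/7, 2.
f(2/7) = -261/49, f(4/7) = -309/49, f(6/7) = -389/49, f(8/7) = -501/49, f(10/7) = -645/49, f(12/7) = -821/49, f(2) = -21.
Sum = Δu · [f(2/7) + f(4/7) + f(6/7) + ...].
Sum ≈ -23.061.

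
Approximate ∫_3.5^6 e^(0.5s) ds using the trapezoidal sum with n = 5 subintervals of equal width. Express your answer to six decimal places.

Δs = (6 − 3.5)/5 = 0.5.
f(3.5) ≈ 5.754603, f(4) ≈ 7.389056, f(4.5) ≈ 9.487736, f(5) ≈ 12.182494, f(5.5) ≈ 15.642632, f(6) ≈ 20.085537.
T_5 = (Δs/2)·[f(s_0) + 2f(s_1) + ... + 2f(s_{4}) + f(s_5)].
Sum ≈ 28.810994.

28.810994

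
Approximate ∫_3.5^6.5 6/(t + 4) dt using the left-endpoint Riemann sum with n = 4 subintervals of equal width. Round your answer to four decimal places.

Δt = (6.5 − 3.5)/4 = 0.75.
Left endpoints: 3.5, 4.25, 5, 5.75.
f(3.5) = 0.8, f(4.25) = 8/11, f(5) = 2/3, f(5.75) = 8/13.
Sum = Δt · [f(3.5) + f(4.25) + f(5) + f(5.75)].
Sum ≈ 2.1070.

2.1070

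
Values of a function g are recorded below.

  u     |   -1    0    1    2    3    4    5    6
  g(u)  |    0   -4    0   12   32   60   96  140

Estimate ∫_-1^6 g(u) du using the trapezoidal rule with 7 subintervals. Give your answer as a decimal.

266

Δu = 1.
T_7 = (1/2)·[0 + 2·(-4) + 2·0 + 2·12 + 2·32 + 2·60 + 2·96 + 140] = 266.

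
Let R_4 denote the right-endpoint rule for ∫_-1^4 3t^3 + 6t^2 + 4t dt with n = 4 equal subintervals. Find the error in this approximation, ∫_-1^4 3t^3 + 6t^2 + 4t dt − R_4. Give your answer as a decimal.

-216.015625

Exact integral: ∫_-1^4 f(t) dt = 351.25.
R_4 = 567.265625.
Error = 351.25 − 567.265625 = -216.015625.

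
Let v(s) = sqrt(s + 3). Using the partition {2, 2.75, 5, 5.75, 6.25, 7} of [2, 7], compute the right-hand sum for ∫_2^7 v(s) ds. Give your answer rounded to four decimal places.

14.2733

Subinterval widths: 0.75, 2.25, 0.75, 0.5, 0.75.
Right endpoints: 2.75, 5, 5.75, 6.25, 7.
v(2.75) ≈ 2.3979, v(5) ≈ 2.8284, v(5.75) ≈ 2.9580, v(6.25) ≈ 3.0414, v(7) ≈ 3.1623.
Sum = Σ Δs_i · v(s_i).
Sum ≈ 14.2733.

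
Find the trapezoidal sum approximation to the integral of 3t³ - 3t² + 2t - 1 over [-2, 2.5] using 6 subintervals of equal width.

Δt = (2.5 − (-2))/6 = 0.75.
f(-2) = -41, f(-1.25) = -14.046875, f(-0.5) = -3.125, f(0.25) = -0.640625, f(1) = 1, f(1.75) = 9.390625, f(2.5) = 32.125.
T_6 = (Δt/2)·[f(t_0) + 2f(t_1) + ... + 2f(t_{5}) + f(t_6)].
Sum = -8.89453125.

-8.89453125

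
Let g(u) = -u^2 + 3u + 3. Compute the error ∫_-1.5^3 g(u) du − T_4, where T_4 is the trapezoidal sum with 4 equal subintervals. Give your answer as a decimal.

Exact integral: ∫_-1.5^3 g(u) du = 13.5.
T_4 = 12.55078125.
Error = 13.5 − 12.55078125 = 0.94921875.

0.94921875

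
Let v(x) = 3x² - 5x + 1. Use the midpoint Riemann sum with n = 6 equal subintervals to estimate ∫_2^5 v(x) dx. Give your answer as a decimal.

67.3125

Δx = (5 − 2)/6 = 0.5.
Midpoints: 2.25, 2.75, 3.25, 3.75, 4.25, 4.75.
v(2.25) = 4.9375, v(2.75) = 9.9375, v(3.25) = 16.4375, v(3.75) = 24.4375, v(4.25) = 33.9375, v(4.75) = 44.9375.
Sum = Δx · [v(2.25) + v(2.75) + v(3.25) + ...].
Sum = 67.3125.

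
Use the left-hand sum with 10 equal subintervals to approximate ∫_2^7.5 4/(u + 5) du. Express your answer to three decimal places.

Δu = (7.5 − 2)/10 = 0.55.
Left endpoints: 2, 2.55, 3.1, 3.65, 4.2, 4.75, 5.3, 5.85, 6.4, 6.95.
f(2) = 4/7, f(2.55) = 80/151, f(3.1) = 40/81, f(3.65) = 80/173, f(4.2) = 10/23, f(4.75) = 16/39, f(5.3) = 40/103, f(5.85) = 80/217, f(6.4) = 20/57, f(6.95) = 80/239.
Sum = Δu · [f(2) + f(2.55) + f(3.1) + ...].
Sum ≈ 2.390.

2.390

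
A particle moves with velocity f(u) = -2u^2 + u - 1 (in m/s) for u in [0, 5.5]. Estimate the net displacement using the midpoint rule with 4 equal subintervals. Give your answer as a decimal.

-99.55859375

Δu = (5.5 − 0)/4 = 1.375.
Midpoints: 0.6875, 2.0625, 3.4375, 4.8125.
f(0.6875) = -1.2578125, f(2.0625) = -7.4453125, f(3.4375) = -21.1953125, f(4.8125) = -42.5078125.
Sum = Δu · [f(0.6875) + f(2.0625) + f(3.4375) + f(4.8125)].
Sum = -99.55859375.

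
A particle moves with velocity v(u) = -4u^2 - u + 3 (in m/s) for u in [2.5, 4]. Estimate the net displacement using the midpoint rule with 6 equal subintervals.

Δu = (4 − 2.5)/6 = 0.25.
Midpoints: 2.625, 2.875, 3.125, 3.375, 3.625, 3.875.
v(2.625) = -27.1875, v(2.875) = -32.9375, v(3.125) = -39.1875, v(3.375) = -45.9375, v(3.625) = -53.1875, v(3.875) = -60.9375.
Sum = Δu · [v(2.625) + v(2.875) + v(3.125) + ...].
Sum = -64.84375.

-64.84375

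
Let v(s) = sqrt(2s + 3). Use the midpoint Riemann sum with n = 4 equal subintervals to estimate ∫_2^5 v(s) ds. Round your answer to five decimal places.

Δs = (5 − 2)/4 = 0.75.
Midpoints: 2.375, 3.125, 3.875, 4.625.
v(2.375) ≈ 2.78388, v(3.125) ≈ 3.04138, v(3.875) ≈ 3.27872, v(4.625) ≈ 3.50000.
Sum = Δs · [v(2.375) + v(3.125) + v(3.875) + v(4.625)].
Sum ≈ 9.45299.

9.45299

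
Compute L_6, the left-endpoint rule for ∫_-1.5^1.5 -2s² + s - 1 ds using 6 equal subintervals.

-8.5

Δs = (1.5 − (-1.5))/6 = 0.5.
Left endpoints: -1.5, -1, -0.5, 0, 0.5, 1.
f(-1.5) = -7, f(-1) = -4, f(-0.5) = -2, f(0) = -1, f(0.5) = -1, f(1) = -2.
Sum = Δs · [f(-1.5) + f(-1) + f(-0.5) + ...].
Sum = -8.5.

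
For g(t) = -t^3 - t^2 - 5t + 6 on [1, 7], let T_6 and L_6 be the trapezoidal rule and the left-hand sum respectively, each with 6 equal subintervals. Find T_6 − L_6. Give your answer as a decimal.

T_6 = -811.
L_6 = -601.
T_6 − L_6 = -210.

-210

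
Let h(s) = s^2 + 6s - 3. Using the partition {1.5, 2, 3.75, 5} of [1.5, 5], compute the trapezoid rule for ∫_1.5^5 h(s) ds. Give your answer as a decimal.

99.53125

Subinterval widths: 0.5, 1.75, 1.25.
h(1.5) = 8.25, h(2) = 13, h(3.75) = 33.5625, h(5) = 52.
On each subinterval the trapezoid contributes (Δs_i/2)·[h(s_{i-1}) + h(s_i)].
Sum = 99.53125.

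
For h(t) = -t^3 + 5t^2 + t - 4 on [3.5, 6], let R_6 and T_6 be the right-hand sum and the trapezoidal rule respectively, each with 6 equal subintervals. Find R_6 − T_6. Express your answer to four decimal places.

-10.8073

R_6 ≈ -7.544126.
T_6 ≈ 3.263166.
R_6 − T_6 ≈ -10.8073.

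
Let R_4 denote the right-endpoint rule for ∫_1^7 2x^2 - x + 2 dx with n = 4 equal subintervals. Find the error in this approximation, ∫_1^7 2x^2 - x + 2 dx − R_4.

-72

Exact integral: ∫_1^7 f(x) dx = 216.
R_4 = 288.
Error = 216 − 288 = -72.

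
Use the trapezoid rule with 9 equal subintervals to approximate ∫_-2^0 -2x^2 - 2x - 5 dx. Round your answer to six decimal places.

-11.366255

Δx = (0 − (-2))/9 = 2/9.
f(-2) = -9, f(-16/9) = -629/81, f(-14/9) = -545/81, f(-4/3) = -53/9, f(-10/9) = -425/81, f(-8/9) = -389/81, f(-2/3) = -41/9, f(-4/9) = -365/81, f(-2/9) = -377/81, f(0) = -5.
T_9 = (Δx/2)·[f(x_0) + 2f(x_1) + ... + 2f(x_{8}) + f(x_9)].
Sum ≈ -11.366255.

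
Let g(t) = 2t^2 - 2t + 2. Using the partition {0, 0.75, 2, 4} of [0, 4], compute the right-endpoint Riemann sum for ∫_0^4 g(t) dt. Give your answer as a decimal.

Subinterval widths: 0.75, 1.25, 2.
Right endpoints: 0.75, 2, 4.
g(0.75) = 1.625, g(2) = 6, g(4) = 26.
Sum = Σ Δt_i · g(t_i).
Sum = 60.71875.

60.71875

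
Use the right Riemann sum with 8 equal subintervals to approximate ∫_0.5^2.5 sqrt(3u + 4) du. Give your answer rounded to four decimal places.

Δu = (2.5 − 0.5)/8 = 0.25.
Right endpoints: 0.75, 1, 1.25, 1.5, 1.75, 2, 2.25, 2.5.
f(0.75) ≈ 2.5000, f(1) ≈ 2.6458, f(1.25) ≈ 2.7839, f(1.5) ≈ 2.9155, f(1.75) ≈ 3.0414, f(2) ≈ 3.1623, f(2.25) ≈ 3.2787, f(2.5) ≈ 3.3912.
Sum = Δu · [f(0.75) + f(1) + f(1.25) + ...].
Sum ≈ 5.9297.

5.9297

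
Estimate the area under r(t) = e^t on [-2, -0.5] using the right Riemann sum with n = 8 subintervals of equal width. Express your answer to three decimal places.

0.517

Δt = (-0.5 − (-2))/8 = 0.1875.
Right endpoints: -1.8125, -1.625, -1.4375, -1.25, -1.0625, -0.875, -0.6875, -0.5.
r(-1.8125) ≈ 0.163, r(-1.625) ≈ 0.197, r(-1.4375) ≈ 0.238, r(-1.25) ≈ 0.287, r(-1.0625) ≈ 0.346, r(-0.875) ≈ 0.417, r(-0.6875) ≈ 0.503, r(-0.5) ≈ 0.607.
Sum = Δt · [r(-1.8125) + r(-1.625) + r(-1.4375) + ...].
Sum ≈ 0.517.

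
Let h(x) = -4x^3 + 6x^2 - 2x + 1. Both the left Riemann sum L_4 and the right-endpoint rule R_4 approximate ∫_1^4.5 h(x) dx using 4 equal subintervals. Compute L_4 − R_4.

220.5

L_4 = -146.37109375.
R_4 = -366.87109375.
L_4 − R_4 = 220.5.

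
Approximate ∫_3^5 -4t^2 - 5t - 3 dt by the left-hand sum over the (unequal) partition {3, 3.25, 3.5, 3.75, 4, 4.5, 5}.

Subinterval widths: 0.25, 0.25, 0.25, 0.25, 0.5, 0.5.
Left endpoints: 3, 3.25, 3.5, 3.75, 4, 4.5.
f(3) = -54, f(3.25) = -61.5, f(3.5) = -69.5, f(3.75) = -78, f(4) = -87, f(4.5) = -106.5.
Sum = Σ Δt_i · f(t_i).
Sum = -162.5.

-162.5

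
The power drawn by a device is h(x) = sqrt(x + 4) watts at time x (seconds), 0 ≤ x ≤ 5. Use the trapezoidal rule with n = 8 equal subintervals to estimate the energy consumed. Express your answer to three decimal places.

Δx = (5 − 0)/8 = 0.625.
h(0) ≈ 2.000, h(0.625) ≈ 2.151, h(1.25) ≈ 2.291, h(1.875) ≈ 2.424, h(2.5) ≈ 2.550, h(3.125) ≈ 2.669, h(3.75) ≈ 2.784, h(4.375) ≈ 2.894, h(5) ≈ 3.000.
T_8 = (Δx/2)·[h(x_0) + 2h(x_1) + ... + 2h(x_{7}) + h(x_8)].
Sum ≈ 12.664.

12.664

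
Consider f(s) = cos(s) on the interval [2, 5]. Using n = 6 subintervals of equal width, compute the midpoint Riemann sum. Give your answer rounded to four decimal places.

-1.8878

Δs = (5 − 2)/6 = 0.5.
Midpoints: 2.25, 2.75, 3.25, 3.75, 4.25, 4.75.
f(2.25) ≈ -0.6282, f(2.75) ≈ -0.9243, f(3.25) ≈ -0.9941, f(3.75) ≈ -0.8206, f(4.25) ≈ -0.4461, f(4.75) ≈ 0.0376.
Sum = Δs · [f(2.25) + f(2.75) + f(3.25) + ...].
Sum ≈ -1.8878.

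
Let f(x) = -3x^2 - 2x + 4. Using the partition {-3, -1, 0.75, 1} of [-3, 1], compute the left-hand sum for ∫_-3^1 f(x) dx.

-28.546875

Subinterval widths: 2, 1.75, 0.25.
Left endpoints: -3, -1, 0.75.
f(-3) = -17, f(-1) = 3, f(0.75) = 0.8125.
Sum = Σ Δx_i · f(x_i).
Sum = -28.546875.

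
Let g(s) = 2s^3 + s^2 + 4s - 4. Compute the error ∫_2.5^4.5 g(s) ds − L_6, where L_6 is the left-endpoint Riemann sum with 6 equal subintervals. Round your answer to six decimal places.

Exact integral: ∫_2.5^4.5 g(s) ds ≈ 230.66666667.
L_6 ≈ 202.64814815.
Error ≈ 230.66666667 − 202.64814815 ≈ 28.018519.

28.018519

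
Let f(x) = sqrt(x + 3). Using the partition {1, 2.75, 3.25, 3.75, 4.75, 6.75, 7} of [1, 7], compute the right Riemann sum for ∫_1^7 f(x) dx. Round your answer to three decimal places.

Subinterval widths: 1.75, 0.5, 0.5, 1, 2, 0.25.
Right endpoints: 2.75, 3.25, 3.75, 4.75, 6.75, 7.
f(2.75) ≈ 2.398, f(3.25) ≈ 2.500, f(3.75) ≈ 2.598, f(4.75) ≈ 2.784, f(6.75) ≈ 3.122, f(7) ≈ 3.162.
Sum = Σ Δx_i · f(x_i).
Sum ≈ 16.565.

16.565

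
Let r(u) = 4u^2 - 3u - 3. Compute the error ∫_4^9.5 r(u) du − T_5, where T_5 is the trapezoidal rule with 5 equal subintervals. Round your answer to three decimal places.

Exact integral: ∫_4^9.5 r(u) du ≈ 929.95833.
T_5 = 934.395.
Error ≈ 929.95833 − 934.395 ≈ -4.437.

-4.437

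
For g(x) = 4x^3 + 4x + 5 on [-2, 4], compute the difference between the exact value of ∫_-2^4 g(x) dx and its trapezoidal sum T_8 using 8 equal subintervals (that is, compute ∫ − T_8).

Exact integral: ∫_-2^4 g(x) dx = 294.
T_8 = 300.75.
Error = 294 − 300.75 = -6.75.

-6.75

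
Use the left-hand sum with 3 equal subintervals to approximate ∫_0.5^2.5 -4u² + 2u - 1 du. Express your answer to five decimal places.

Δu = (2.5 − 0.5)/3 = 2/3.
Left endpoints: 0.5, 7/6, 11/6.
f(0.5) = -1, f(7/6) = -37/9, f(11/6) = -97/9.
Sum = Δu · [f(0.5) + f(7/6) + f(11/6)].
Sum ≈ -10.59259.

-10.59259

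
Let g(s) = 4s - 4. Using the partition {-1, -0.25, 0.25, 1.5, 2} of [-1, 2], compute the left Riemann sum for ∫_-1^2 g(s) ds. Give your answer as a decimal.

Subinterval widths: 0.75, 0.5, 1.25, 0.5.
Left endpoints: -1, -0.25, 0.25, 1.5.
g(-1) = -8, g(-0.25) = -5, g(0.25) = -3, g(1.5) = 2.
Sum = Σ Δs_i · g(s_i).
Sum = -11.25.

-11.25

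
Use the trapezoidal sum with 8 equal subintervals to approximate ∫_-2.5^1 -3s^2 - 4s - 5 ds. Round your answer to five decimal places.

Δs = (1 − (-2.5))/8 = 0.4375.
f(-2.5) = -13.75, f(-2.0625) = -9.51171875, f(-1.625) = -6.421875, f(-1.1875) = -4.48046875, f(-0.75) = -3.6875, f(-0.3125) = -4.04296875, f(0.125) = -5.546875, f(0.5625) = -8.19921875, f(1) = -12.
T_8 = (Δs/2)·[f(s_0) + 2f(s_1) + ... + 2f(s_{7}) + f(s_8)].
Sum ≈ -23.95996.

-23.95996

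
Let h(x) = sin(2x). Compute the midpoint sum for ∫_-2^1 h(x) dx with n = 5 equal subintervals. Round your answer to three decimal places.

-0.126

Δx = (1 − (-2))/5 = 0.6.
Midpoints: -1.7, -1.1, -0.5, 0.1, 0.7.
h(-1.7) ≈ 0.256, h(-1.1) ≈ -0.808, h(-0.5) ≈ -0.841, h(0.1) ≈ 0.199, h(0.7) ≈ 0.985.
Sum = Δx · [h(-1.7) + h(-1.1) + h(-0.5) + h(0.1) + h(0.7)].
Sum ≈ -0.126.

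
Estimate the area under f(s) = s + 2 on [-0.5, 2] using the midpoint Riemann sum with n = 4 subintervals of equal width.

6.875

Δs = (2 − (-0.5))/4 = 0.625.
Midpoints: -0.1875, 0.4375, 1.0625, 1.6875.
f(-0.1875) = 1.8125, f(0.4375) = 2.4375, f(1.0625) = 3.0625, f(1.6875) = 3.6875.
Sum = Δs · [f(-0.1875) + f(0.4375) + f(1.0625) + f(1.6875)].
Sum = 6.875.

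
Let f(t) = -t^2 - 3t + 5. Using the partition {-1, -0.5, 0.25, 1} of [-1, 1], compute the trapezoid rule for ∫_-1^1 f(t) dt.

9.171875

Subinterval widths: 0.5, 0.75, 0.75.
f(-1) = 7, f(-0.5) = 6.25, f(0.25) = 4.1875, f(1) = 1.
On each subinterval the trapezoid contributes (Δt_i/2)·[f(t_{i-1}) + f(t_i)].
Sum = 9.171875.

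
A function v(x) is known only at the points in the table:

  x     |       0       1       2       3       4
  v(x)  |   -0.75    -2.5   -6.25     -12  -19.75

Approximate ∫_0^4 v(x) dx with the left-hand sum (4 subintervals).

Δx = 1.
Sum = 1·[(-0.75) + (-2.5) + (-6.25) + (-12)] = -21.5.

-21.5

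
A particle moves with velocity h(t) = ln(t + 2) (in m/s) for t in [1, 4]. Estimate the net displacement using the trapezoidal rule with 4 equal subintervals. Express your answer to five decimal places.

4.44694

Δt = (4 − 1)/4 = 0.75.
h(1) ≈ 1.09861, h(1.75) ≈ 1.32176, h(2.5) ≈ 1.50408, h(3.25) ≈ 1.65823, h(4) ≈ 1.79176.
T_4 = (Δt/2)·[h(t_0) + 2h(t_1) + 2h(t_2) + 2h(t_3) + h(t_4)].
Sum ≈ 4.44694.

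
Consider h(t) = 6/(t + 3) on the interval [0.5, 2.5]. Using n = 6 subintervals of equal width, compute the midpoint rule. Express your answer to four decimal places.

2.7106

Δt = (2.5 − 0.5)/6 = 1/3.
Midpoints: 2/3, 1, 4/3, 5/3, 2, 7/3.
h(2/3) = 18/11, h(1) = 1.5, h(4/3) = 18/13, h(5/3) = 9/7, h(2) = 1.2, h(7/3) = 1.125.
Sum = Δt · [h(2/3) + h(1) + h(4/3) + ...].
Sum ≈ 2.7106.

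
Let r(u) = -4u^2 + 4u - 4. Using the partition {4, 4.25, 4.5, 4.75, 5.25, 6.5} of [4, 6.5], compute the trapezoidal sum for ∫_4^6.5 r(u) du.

-239.75

Subinterval widths: 0.25, 0.25, 0.25, 0.5, 1.25.
r(4) = -52, r(4.25) = -59.25, r(4.5) = -67, r(4.75) = -75.25, r(5.25) = -93.25, r(6.5) = -147.
On each subinterval the trapezoid contributes (Δu_i/2)·[r(u_{i-1}) + r(u_i)].
Sum = -239.75.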